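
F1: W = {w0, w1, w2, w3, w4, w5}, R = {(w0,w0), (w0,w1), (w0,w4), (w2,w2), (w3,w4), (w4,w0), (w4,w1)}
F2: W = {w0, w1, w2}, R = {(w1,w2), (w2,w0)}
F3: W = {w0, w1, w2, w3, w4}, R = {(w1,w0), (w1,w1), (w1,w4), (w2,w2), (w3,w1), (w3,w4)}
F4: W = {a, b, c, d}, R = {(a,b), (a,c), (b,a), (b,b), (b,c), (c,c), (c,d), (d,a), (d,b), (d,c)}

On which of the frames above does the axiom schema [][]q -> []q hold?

F3, F4

This is the axiom for density; its first-order frame correspondent is forall x forall y (Rxy -> exists z (Rxz & Rzy)).
F1: fails — Rw3w4 but no z with Rw3z and Rzw4.
F2: fails — Rw1w2 but no z with Rw1z and Rzw2.
F3: ✓.
F4: ✓.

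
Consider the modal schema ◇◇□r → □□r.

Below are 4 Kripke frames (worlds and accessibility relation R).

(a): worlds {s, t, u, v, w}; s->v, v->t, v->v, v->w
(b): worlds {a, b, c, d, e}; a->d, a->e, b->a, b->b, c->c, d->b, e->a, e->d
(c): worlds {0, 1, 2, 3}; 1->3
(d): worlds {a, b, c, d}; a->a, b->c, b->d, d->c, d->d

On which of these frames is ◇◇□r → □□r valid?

The schema corresponds to a generalized confluence (Geach) condition: ∀x ∀y ∀z ((xR²y ∧ xR²z) → ∃w (yRw ∧ z = w)).
(a): fails — sR²t, sR²t but no w* with tRw* and t=w*.
(b): fails — aR²a, aR²a but no w with aRw and a=w.
(c): ✓.
(d): fails — bR²c, bR²c but no w with cRw and c=w.
Valid on: (c).

(c)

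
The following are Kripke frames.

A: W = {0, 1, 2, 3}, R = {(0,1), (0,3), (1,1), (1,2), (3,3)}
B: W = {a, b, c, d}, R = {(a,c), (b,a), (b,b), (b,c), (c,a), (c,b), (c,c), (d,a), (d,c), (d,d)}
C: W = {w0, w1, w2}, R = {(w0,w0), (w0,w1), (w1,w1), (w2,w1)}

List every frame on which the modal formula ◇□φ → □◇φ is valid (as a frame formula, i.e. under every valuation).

This is the axiom for convergence; its first-order frame correspondent is ∀x ∀y ∀z (Rxy ∧ Rxz → ∃w (Ryw ∧ Rzw)).
A: fails — R01 and R03 but 1 and 3 have no common successor.
B: condition met.
C: condition met.

B, C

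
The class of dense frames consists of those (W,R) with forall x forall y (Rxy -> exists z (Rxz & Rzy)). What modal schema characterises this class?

□□s → □s

This is density; the standard corresponding axiom is C4: □□s → □s.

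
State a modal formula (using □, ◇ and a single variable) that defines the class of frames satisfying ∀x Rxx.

□s → s

This is reflexivity; the standard corresponding axiom is T: □s → s.
Suppose □s→s is valid. At any x set V(s)={w : Rxw}. Then □s holds at x, so s holds at x, i.e. Rxx.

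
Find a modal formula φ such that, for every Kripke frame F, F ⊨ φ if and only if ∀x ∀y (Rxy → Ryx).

p → □◇p

The condition is symmetry. The B schema p → □◇p defines it.
Suppose p→□◇p is valid. Take Rxy and set V(p)={x}. Then p at x, so □◇p at x, so ◇p at y, so some z with Ryz has p; z=x, i.e. Ryx.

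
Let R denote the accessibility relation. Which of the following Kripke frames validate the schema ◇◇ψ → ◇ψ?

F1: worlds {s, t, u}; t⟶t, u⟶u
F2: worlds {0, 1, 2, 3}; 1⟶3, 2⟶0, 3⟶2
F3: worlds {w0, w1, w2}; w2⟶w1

F1, F3

The schema corresponds to transitivity: ∀x ∀y ∀z (Rxy ∧ Ryz → Rxz).
F1: ✓.
F2: fails — R32 and R20 but not R30.
F3: ✓.
Valid on: F1, F3.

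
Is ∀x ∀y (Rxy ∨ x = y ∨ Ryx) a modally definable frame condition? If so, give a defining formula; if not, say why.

If a class were modally definable it would be closed under disjoint unions (Goldblatt–Thomason).
Take 4 disjoint single-world reflexive frames: each is trivially connected, but their disjoint union has 4 worlds with no edge between distinct components, so it is not connected.
Hence connectedness of R is not modally definable.

No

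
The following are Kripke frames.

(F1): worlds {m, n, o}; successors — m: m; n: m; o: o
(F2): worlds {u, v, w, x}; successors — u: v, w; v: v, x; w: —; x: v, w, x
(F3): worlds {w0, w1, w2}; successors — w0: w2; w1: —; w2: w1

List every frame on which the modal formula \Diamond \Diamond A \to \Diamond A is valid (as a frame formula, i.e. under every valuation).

(F1)

The schema corresponds to transitivity: \forall x \forall y \forall z (Rxy \wedge Ryz \to Rxz).
(F1): condition met.
(F2): fails — Ruv and Rvx but not Rux.
(F3): fails — Rw0w2 and Rw2w1 but not Rw0w1.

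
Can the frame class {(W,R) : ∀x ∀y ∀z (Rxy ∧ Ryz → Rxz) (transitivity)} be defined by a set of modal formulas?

Yes, by □r → □□r

This is a Sahlqvist condition; the 4 axiom □r → □□r defines it.
Suppose □r→□□r is valid. Take Rxy, Ryz and set V(r)={w : Rxw}. Then □r at x, so □□r at x, so □r at y, so r at z, i.e. Rxz.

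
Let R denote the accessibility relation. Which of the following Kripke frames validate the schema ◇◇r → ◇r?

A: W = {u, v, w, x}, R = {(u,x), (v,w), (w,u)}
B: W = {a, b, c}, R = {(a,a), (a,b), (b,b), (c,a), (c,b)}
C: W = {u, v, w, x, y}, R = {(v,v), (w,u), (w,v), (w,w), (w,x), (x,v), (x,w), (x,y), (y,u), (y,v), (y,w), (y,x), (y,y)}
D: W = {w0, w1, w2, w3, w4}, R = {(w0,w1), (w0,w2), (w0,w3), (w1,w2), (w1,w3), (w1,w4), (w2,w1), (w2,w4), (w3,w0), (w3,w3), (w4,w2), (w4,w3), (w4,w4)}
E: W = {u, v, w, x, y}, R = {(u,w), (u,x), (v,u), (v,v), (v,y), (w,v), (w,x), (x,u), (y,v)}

This is the axiom for transitivity; its first-order frame correspondent is ∀x ∀y ∀z (Rxy ∧ Ryz → Rxz).
A: fails — Rvw and Rwu but not Rvu.
B: satisfies the condition.
C: fails — Rxw and Rwu but not Rxu.
D: fails — Rw1w2 and Rw2w1 but not Rw1w1.
E: fails — Ruw and Rwv but not Ruv.

B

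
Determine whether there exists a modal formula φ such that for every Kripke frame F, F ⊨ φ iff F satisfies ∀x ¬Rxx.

Not modally definable

If a class were modally definable it would be closed under surjective bounded morphisms (Goldblatt–Thomason).
The 4-cycle (worlds s,t,u,v with s→t→u→v→s) is irreflexive, and the map sending every world to a single reflexive point • is a surjective bounded morphism (forth: every edge maps to (•,•); back: every world has a successor). So any modal formula valid on the 4-cycle is also valid on the reflexive point, which is not irreflexive.
So no modal formula (or set of formulas) defines exactly the irreflexive frames.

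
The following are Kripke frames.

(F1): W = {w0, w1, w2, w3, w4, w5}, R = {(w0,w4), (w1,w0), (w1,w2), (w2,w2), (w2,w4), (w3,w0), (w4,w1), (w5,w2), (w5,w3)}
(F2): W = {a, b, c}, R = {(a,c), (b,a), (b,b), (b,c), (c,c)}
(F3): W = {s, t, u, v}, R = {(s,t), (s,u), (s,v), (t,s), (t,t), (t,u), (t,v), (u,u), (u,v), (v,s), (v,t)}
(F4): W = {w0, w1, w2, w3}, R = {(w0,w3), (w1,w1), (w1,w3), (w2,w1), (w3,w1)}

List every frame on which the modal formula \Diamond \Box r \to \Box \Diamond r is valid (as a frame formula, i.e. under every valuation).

Frame correspondent (Sahlqvist): \forall x \forall y \forall z (Rxy \wedge Rxz \to \exists w (Ryw \wedge Rzw)) — i.e. convergence.
(F1): fails — Rw2w4 and Rw2w2 but w4 and w2 have no common successor.
(F2): satisfies the condition.
(F3): fails — Rsv and Rsu but v and u have no common successor.
(F4): satisfies the condition.
Valid on: (F2), (F4).

(F2), (F4)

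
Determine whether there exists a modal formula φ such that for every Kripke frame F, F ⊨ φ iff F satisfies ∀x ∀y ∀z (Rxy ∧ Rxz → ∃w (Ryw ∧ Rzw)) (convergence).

Yes: it is convergence, defined by the .2 schema ◇□p → □◇p.
Suppose ◇□p→□◇p is valid. Take Rxy, Rxz and set V(p)={w : Ryw}. Then □p at y so ◇□p at x, so □◇p at x, so ◇p at z, giving w with Rzw and Ryw.

Definable; ◇□p → □◇p defines it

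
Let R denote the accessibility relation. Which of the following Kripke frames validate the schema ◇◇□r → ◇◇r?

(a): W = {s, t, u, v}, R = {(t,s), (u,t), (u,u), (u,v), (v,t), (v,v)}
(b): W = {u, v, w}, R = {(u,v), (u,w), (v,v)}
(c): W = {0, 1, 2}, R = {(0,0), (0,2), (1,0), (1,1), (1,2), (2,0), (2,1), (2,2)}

(b), (c)

This is the axiom for a generalized confluence (Geach) condition; its first-order frame correspondent is ∀x ∀y (xR²y → ∃w (yRw ∧ xR²w)).
(a): fails — uR²s but no w with sRw and uR²w.
(b): satisfies the condition.
(c): satisfies the condition.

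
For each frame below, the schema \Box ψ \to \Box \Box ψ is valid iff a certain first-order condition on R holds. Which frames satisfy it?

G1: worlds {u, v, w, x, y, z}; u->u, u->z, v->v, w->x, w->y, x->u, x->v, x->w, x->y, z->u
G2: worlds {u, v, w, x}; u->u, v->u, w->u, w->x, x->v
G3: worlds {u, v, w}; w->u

Frame correspondent (Sahlqvist): \forall x \forall y \forall z (Rxy \wedge Ryz \to Rxz) — i.e. transitivity.
G1: fails — Rxw and Rwx but not Rxx.
G2: fails — Rwx and Rxv but not Rwv.
G3: ✓.
Valid on: G3.

G3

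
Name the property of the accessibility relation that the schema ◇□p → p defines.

symmetry

This is frame-equivalent to p → □◇p (substitute ¬p for p and contrapose).
Suppose p→□◇p is valid. Take Rxy and set V(p)={x}. Then p at x, so □◇p at x, so ◇p at y, so some z with Ryz has p; z=x, i.e. Ryx.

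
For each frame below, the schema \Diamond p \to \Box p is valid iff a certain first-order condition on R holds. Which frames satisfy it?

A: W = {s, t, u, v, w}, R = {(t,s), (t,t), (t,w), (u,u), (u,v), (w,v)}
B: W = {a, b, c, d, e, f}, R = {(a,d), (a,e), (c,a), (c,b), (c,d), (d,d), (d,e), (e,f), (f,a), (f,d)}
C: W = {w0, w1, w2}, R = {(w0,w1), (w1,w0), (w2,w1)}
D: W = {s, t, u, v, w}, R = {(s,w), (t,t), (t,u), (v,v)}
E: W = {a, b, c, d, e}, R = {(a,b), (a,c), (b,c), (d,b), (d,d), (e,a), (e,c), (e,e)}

Frame correspondent (Sahlqvist): \forall x \forall y \forall z (Rxy \wedge Rxz \to y = z) — i.e. partial functionality.
A: fails — t sees both s and t.
B: fails — a sees both d and e.
C: condition met.
D: fails — t sees both t and u.
E: fails — a sees both b and c.

C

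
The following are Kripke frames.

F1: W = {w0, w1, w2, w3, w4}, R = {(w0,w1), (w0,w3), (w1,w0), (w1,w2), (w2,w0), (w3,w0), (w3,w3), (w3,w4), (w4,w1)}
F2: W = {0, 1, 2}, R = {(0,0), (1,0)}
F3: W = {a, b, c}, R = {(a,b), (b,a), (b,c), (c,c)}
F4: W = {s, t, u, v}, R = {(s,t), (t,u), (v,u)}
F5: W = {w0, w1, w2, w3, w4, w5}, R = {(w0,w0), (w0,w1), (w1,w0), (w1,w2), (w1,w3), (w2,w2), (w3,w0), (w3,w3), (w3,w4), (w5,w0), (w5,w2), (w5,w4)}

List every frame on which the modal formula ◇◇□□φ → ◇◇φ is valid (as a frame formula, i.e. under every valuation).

This is the axiom for a generalized confluence (Geach) condition; its first-order frame correspondent is ∀x ∀y (xR²y → ∃w (yR²w ∧ xR²w)).
F1: fails — w4R²w2 but no w with w2R²w and w4R²w.
F2: condition met.
F3: condition met.
F4: fails — sR²u but no w with uR²w and sR²w.
F5: fails — w1R²w4 but no w with w4R²w and w1R²w.

F2, F3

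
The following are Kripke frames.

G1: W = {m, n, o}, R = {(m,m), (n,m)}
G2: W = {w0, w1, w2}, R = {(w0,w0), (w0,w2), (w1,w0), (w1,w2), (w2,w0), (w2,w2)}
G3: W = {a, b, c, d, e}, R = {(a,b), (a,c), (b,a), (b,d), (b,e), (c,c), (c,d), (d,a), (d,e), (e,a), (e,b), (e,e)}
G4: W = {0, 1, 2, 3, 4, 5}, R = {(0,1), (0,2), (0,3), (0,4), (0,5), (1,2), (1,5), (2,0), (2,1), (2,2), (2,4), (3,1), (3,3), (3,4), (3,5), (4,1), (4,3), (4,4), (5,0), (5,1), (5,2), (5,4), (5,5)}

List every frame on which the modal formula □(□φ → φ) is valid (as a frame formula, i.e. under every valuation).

Frame correspondent (Sahlqvist): ∀x ∀y (Rxy → Ryy) — i.e. shift-reflexivity.
G1: ✓.
G2: ✓.
G3: fails — Rcd but not Rdd.
G4: fails — R01 but not R11.
Valid on: G1, G2.

G1, G2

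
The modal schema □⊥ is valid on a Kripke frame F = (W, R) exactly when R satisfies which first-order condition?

emptiness of R: ∀x ∀y ¬Rxy

□⊥ is valid iff no world has any successor (otherwise □⊥ fails at any world with one).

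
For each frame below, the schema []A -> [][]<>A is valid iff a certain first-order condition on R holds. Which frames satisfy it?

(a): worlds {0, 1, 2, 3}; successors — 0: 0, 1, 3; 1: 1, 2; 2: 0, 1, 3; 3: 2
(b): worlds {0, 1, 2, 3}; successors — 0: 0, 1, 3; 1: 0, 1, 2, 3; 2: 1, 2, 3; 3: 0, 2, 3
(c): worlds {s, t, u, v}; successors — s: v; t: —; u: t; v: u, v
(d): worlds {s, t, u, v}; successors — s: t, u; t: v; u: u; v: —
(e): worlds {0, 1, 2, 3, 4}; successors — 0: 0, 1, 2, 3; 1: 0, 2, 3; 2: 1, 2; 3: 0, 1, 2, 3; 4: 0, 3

(b)

Frame correspondent (Sahlqvist): forall x forall z (x R^2 z -> exists w (xRw & zRw)) — i.e. a generalized confluence (Geach) condition.
(a): fails — 0R²3 but no w with 0Rw and 3Rw.
(b): ✓.
(c): fails — sR²u but no w with sRw and uRw.
(d): fails — sR²v but no w with sRw and vRw.
(e): fails — 4R²2 but no w with 4Rw and 2Rw.
Valid on: (b).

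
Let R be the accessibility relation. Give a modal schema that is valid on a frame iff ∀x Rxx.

A defining formula is □r → r (the T axiom).
Suppose □r→r is valid. At any x set V(r)={w : Rxw}. Then □r holds at x, so r holds at x, i.e. Rxx.

□r → r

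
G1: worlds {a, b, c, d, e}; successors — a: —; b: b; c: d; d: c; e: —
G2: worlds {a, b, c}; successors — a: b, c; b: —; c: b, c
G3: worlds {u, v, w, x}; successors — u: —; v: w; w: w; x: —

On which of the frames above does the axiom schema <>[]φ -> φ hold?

G1

Frame correspondent (Sahlqvist): forall x forall y (Rxy -> Ryx) — i.e. symmetry.
G1: holds.
G2: fails — Rac but not Rca.
G3: fails — Rvw but not Rwv.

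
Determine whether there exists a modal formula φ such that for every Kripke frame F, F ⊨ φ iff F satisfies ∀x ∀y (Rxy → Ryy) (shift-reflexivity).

Yes: it is shift-reflexivity, defined by the T□ schema □(□q → q).
Suppose □(□q→q) is valid. Take Rxy and set V(q)={w : Ryw}. Then at y, □q holds; since □(□q→q) at x, □q→q at y, so q at y, i.e. Ryy.

Definable; □(□q → q) defines it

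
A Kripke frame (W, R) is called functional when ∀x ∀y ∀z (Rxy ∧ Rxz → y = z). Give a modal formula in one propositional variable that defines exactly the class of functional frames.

◇r → □r

This is partial functionality; the standard corresponding axiom is CD: ◇r → □r.
Suppose ◇r→□r is valid. Take Rxy, Rxz and set V(r)={y}. Then ◇r at x, so □r at x, so r at z, i.e. z=y.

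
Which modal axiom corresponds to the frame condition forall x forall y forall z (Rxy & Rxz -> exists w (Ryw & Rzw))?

This is convergence; the standard corresponding axiom is .2: ◇□q → □◇q.
Suppose ◇□q→□◇q is valid. Take Rxy, Rxz and set V(q)={w : Ryw}. Then □q at y so ◇□q at x, so □◇q at x, so ◇q at z, giving w with Rzw and Ryw.

◇□q → □◇q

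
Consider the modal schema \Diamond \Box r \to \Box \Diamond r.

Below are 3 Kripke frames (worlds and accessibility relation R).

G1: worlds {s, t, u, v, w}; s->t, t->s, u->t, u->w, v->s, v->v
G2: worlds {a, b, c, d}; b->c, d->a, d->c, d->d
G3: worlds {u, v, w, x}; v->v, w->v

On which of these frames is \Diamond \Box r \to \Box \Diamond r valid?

This is the axiom for convergence; its first-order frame correspondent is \forall x \forall y \forall z (Rxy \wedge Rxz \to \exists w (Ryw \wedge Rzw)).
G1: fails — Ruw and Ruw but w and w have no common successor.
G2: fails — Rbc and Rbc but c and c have no common successor.
G3: ✓.

G3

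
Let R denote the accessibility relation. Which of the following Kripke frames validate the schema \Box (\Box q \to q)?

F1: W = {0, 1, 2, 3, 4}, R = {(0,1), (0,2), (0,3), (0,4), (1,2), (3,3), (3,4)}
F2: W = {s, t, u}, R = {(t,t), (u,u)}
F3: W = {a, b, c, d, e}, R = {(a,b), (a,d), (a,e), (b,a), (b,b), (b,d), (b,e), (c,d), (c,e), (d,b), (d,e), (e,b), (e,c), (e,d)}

This is the axiom for shift-reflexivity; its first-order frame correspondent is \forall x \forall y (Rxy \to Ryy).
F1: fails — R34 but not R44.
F2: satisfies the condition.
F3: fails — Rcd but not Rdd.
Valid on: F2.

F2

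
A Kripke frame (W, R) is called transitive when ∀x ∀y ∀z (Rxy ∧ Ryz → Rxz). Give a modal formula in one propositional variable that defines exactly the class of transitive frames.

□r → □□r

The condition is transitivity. The 4 schema □r → □□r defines it.
Suppose □r→□□r is valid. Take Rxy, Ryz and set V(r)={w : Rxw}. Then □r at x, so □□r at x, so □r at y, so r at z, i.e. Rxz.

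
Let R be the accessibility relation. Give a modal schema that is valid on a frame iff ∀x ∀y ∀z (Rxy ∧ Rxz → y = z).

A defining formula is ◇ψ → □ψ (the CD axiom).
Suppose ◇ψ→□ψ is valid. Take Rxy, Rxz and set V(ψ)={y}. Then ◇ψ at x, so □ψ at x, so ψ at z, i.e. z=y.

◇ψ → □ψ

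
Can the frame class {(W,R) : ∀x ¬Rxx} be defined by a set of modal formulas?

Not modally definable

If a class were modally definable it would be closed under surjective bounded morphisms (Goldblatt–Thomason).
The 5-cycle (worlds a,b,c,d,e with a→b→c→d→e→a) is irreflexive, and the map sending every world to a single reflexive point • is a surjective bounded morphism (forth: every edge maps to (•,•); back: every world has a successor). So any modal formula valid on the 5-cycle is also valid on the reflexive point, which is not irreflexive.
So no modal formula (or set of formulas) defines exactly the irreflexive frames.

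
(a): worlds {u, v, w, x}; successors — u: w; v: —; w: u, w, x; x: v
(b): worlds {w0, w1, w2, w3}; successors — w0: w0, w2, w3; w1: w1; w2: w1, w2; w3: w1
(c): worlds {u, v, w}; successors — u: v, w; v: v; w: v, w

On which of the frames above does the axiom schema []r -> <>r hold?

(b), (c)

Frame correspondent (Sahlqvist): forall x exists y Rxy — i.e. seriality.
(a): fails — world v has no successor.
(b): condition met.
(c): condition met.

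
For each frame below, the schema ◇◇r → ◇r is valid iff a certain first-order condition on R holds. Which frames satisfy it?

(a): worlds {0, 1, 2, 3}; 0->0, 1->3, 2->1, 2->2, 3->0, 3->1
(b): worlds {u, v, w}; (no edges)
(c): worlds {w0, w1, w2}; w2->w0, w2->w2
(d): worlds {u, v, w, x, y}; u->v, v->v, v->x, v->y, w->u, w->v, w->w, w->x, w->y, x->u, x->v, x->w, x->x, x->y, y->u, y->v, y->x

The schema corresponds to transitivity: ∀x ∀y ∀z (Rxy ∧ Ryz → Rxz).
(a): fails — R31 and R13 but not R33.
(b): ✓.
(c): ✓.
(d): fails — Ruv and Rvx but not Rux.
Valid on: (b), (c).

(b), (c)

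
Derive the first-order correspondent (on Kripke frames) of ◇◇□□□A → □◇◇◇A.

This is a Sahlqvist (Geach-type) schema ◇^2□^3A → □^1◇^3A.
Minimal-valuation argument: fix x; take any y with xR^2y and any z with xR^1z. Set V(A) to the set of worlds R-reachable from y in exactly 3 steps. Then □^3A holds at y, so the antecedent holds at x; validity forces ◇^3A at z, giving a w with zR^3w and yR^3w.
First-order correspondent: ∀x ∀y ∀z ((xR²y ∧ xRz) → ∃w (yR³w ∧ zR³w)).

∀x ∀y ∀z ((xR²y ∧ xRz) → ∃w (yR³w ∧ zR³w))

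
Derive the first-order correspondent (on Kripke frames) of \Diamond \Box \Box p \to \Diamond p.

This is a Sahlqvist (Geach-type) schema ◇^1□^2p → □^0◇^1p.
Minimal-valuation argument: fix x; take any y with xR^1y and any z with xR^0z. Set V(p) to the set of worlds R-reachable from y in exactly 2 steps. Then □^2p holds at y, so the antecedent holds at x; validity forces ◇^1p at z, giving a w with zR^1w and yR^2w.
First-order correspondent: \forall x \forall y (xRy \to \exists w (y R^2 w \wedge xRw)).

\forall x \forall y (xRy \to \exists w (y R^2 w \wedge xRw))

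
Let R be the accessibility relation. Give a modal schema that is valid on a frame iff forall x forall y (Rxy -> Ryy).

□(□ψ → ψ)

The condition is shift-reflexivity. The T□ schema □(□ψ → ψ) defines it.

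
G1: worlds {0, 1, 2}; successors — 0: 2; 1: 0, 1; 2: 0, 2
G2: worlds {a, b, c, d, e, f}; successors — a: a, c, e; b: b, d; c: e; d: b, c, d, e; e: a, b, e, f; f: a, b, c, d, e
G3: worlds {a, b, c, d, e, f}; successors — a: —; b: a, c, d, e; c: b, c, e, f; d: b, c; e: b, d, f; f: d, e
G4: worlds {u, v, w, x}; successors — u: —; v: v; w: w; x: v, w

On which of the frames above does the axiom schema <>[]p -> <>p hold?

G2, G4

This is the axiom for a generalized confluence (Geach) condition; its first-order frame correspondent is forall x forall y (xRy -> exists w (yRw & xRw)).
G1: fails — 1R0 but no w with 0Rw and 1Rw.
G2: satisfies the condition.
G3: fails — bRa but no w with aRw and bRw.
G4: satisfies the condition.
Valid on: G2, G4.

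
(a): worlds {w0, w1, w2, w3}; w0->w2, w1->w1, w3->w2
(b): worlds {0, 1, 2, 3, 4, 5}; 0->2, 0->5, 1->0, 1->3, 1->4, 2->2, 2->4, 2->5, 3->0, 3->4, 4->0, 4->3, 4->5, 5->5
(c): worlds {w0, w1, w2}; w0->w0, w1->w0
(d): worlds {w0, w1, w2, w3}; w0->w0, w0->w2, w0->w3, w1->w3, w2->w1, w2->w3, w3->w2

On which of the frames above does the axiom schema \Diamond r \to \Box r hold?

(a), (c)

Frame correspondent (Sahlqvist): \forall x \forall y \forall z (Rxy \wedge Rxz \to y = z) — i.e. partial functionality.
(a): holds.
(b): fails — 0 sees both 2 and 5.
(c): holds.
(d): fails — w0 sees both w0 and w2.
Valid on: (a), (c).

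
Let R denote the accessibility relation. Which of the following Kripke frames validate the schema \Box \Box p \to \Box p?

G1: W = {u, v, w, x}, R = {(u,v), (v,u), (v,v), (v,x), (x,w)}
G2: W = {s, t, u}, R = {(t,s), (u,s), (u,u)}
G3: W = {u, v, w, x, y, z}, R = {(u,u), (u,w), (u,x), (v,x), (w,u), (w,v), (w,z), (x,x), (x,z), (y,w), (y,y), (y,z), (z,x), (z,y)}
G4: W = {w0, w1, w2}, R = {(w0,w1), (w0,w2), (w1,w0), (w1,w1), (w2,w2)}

G4

Frame correspondent (Sahlqvist): \forall x \forall y (Rxy \to \exists z (Rxz \wedge Rzy)) — i.e. density.
G1: fails — Rxw but no z with Rxz and Rzw.
G2: fails — Rts but no z with Rtz and Rzs.
G3: fails — Rwv but no t with Rwt and Rtv.
G4: holds.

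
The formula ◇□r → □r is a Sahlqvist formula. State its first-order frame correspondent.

The Euclidean property

This is frame-equivalent to ◇r → □◇r (substitute ¬r for r and contrapose).
Suppose ◇r→□◇r is valid. Take Rxy, Rxz and set V(r)={y}. Then ◇r at x, so □◇r at x, so ◇r at z, so some w with Rzw has r; w=y, i.e. Rzy. By symmetry of the argument, Ryz.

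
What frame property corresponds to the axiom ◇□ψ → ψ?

Replacing ψ by ¬ψ and contraposing gives the equivalent schema ψ → □◇ψ.
Suppose ψ→□◇ψ is valid. Take Rxy and set V(ψ)={x}. Then ψ at x, so □◇ψ at x, so ◇ψ at y, so some z with Ryz has ψ; z=x, i.e. Ryx.

symmetry: ∀x ∀y (Rxy → Ryx)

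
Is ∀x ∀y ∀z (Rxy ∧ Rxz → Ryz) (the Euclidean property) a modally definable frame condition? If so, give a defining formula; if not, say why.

Definable; ◇r → □◇r defines it

This is a Sahlqvist condition; the 5 axiom ◇r → □◇r defines it.
Suppose ◇r→□◇r is valid. Take Rxy, Rxz and set V(r)={y}. Then ◇r at x, so □◇r at x, so ◇r at z, so some w with Rzw has r; w=y, i.e. Rzy. By symmetry of the argument, Ryz.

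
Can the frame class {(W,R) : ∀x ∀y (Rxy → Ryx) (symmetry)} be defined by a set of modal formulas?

This is a Sahlqvist condition; the B axiom r → □◇r defines it.

Definable; r → □◇r defines it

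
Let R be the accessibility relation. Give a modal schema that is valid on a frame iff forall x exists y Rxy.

□r → ◇r

This is seriality; the standard corresponding axiom is D: □r → ◇r.
Suppose □r→◇r is valid. At any x set V(r)=W. Then □r at x, so ◇r at x, so x has a successor.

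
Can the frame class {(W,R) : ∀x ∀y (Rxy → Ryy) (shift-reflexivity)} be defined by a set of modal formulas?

Yes — defined by □(□q → q)

This is a Sahlqvist condition; the T□ axiom □(□q → q) defines it.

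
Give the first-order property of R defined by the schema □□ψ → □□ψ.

∀x ∀z (xR²z → ∃w (xR²w ∧ z = w))

This is a Sahlqvist (Geach-type) schema ◇^0□^2ψ → □^2◇^0ψ.
Minimal-valuation argument: fix x; take any y with xR^0y and any z with xR^2z. Set V(ψ) to the set of worlds R-reachable from y in exactly 2 steps. Then □^2ψ holds at y, so the antecedent holds at x; validity forces ◇^0ψ at z, giving a w with zR^0w and yR^2w.
First-order correspondent: ∀x ∀z (xR²z → ∃w (xR²w ∧ z = w)).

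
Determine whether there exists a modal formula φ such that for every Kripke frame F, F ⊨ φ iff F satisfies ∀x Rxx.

Yes: it is reflexivity, defined by the T schema □p → p.

Yes — defined by □p → p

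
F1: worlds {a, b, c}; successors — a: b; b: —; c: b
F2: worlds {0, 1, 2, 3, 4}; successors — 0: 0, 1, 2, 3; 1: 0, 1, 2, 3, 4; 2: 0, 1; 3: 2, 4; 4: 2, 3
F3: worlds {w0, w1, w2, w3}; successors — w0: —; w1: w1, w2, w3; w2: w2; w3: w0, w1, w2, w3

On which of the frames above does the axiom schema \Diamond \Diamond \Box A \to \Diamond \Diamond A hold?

F1, F2

The schema corresponds to a generalized confluence (Geach) condition: \forall x \forall y (x R^2 y \to \exists w (yRw \wedge x R^2 w)).
F1: holds.
F2: holds.
F3: fails — w1R²w0 but no w with w0Rw and w1R²w.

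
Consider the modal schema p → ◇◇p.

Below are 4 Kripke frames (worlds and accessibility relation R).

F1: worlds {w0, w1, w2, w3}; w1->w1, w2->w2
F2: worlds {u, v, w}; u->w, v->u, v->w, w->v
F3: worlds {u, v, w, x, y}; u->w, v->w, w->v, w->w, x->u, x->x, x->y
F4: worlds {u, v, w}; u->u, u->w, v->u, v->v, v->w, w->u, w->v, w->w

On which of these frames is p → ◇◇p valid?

This is the axiom for a generalized confluence (Geach) condition; its first-order frame correspondent is ∀x ∃w (x = w ∧ xR²w).
F1: fails — at w0 but no w with w0=w and w0R²w.
F2: fails — at u but no t with u=t and uR²t.
F3: fails — at u but no t with u=t and uR²t.
F4: ✓.

F4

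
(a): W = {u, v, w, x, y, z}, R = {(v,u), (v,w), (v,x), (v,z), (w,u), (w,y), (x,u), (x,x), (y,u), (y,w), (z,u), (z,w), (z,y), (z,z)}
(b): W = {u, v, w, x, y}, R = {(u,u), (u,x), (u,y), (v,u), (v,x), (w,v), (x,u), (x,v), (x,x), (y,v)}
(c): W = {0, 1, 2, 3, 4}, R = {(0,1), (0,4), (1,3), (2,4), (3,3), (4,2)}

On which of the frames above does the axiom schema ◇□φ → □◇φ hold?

none

The schema corresponds to convergence: ∀x ∀y ∀z (Rxy ∧ Rxz → ∃w (Ryw ∧ Rzw)).
(a): fails — Rvz and Rvu but z and u have no common successor.
(b): fails — Ruu and Ruy but u and y have no common successor.
(c): fails — R01 and R04 but 1 and 4 have no common successor.
Valid on no frame.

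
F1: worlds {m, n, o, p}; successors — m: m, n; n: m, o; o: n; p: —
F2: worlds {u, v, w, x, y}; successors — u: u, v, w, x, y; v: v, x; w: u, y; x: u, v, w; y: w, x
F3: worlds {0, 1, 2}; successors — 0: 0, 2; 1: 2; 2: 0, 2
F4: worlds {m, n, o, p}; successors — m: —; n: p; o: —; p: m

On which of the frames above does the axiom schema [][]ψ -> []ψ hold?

This is the axiom for density; its first-order frame correspondent is forall x forall y (Rxy -> exists z (Rxz & Rzy)).
F1: fails — Ron but no z with Roz and Rzn.
F2: fails — Ryx but no z with Ryz and Rzx.
F3: ✓.
F4: fails — Rnp but no z with Rnz and Rzp.
Valid on: F3.

F3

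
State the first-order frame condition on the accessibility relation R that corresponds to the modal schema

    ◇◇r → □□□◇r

This is a Sahlqvist (Geach-type) schema ◇^2□^0r → □^3◇^1r.
Minimal-valuation argument: fix x; take any y with xR^2y and any z with xR^3z. Set V(r) to the set of worlds R-reachable from y in exactly 0 steps. Then □^0r holds at y, so the antecedent holds at x; validity forces ◇^1r at z, giving a w with zR^1w and yR^0w.
First-order correspondent: ∀x ∀y ∀z ((xR²y ∧ xR³z) → ∃w (y = w ∧ zRw)).

∀x ∀y ∀z ((xR²y ∧ xR³z) → ∃w (y = w ∧ zRw))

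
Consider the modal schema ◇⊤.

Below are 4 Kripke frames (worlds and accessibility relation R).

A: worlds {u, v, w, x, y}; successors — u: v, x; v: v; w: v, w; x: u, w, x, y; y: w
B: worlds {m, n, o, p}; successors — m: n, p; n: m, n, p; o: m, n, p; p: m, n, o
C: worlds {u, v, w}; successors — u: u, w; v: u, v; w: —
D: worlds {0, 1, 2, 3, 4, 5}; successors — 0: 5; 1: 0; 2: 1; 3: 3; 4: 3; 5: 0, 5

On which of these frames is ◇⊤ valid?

This is the axiom for seriality; its first-order frame correspondent is ∀x ∃y Rxy.
A: condition met.
B: condition met.
C: fails — world w has no successor.
D: condition met.

A, B, D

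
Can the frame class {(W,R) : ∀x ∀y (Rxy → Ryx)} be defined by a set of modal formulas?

Yes: it is symmetry, defined by the B schema p → □◇p.
Suppose p→□◇p is valid. Take Rxy and set V(p)={x}. Then p at x, so □◇p at x, so ◇p at y, so some z with Ryz has p; z=x, i.e. Ryx.

Yes — defined by p → □◇p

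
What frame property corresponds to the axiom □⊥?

□⊥ is valid iff no world has any successor (otherwise □⊥ fails at any world with one).

Emptiness of R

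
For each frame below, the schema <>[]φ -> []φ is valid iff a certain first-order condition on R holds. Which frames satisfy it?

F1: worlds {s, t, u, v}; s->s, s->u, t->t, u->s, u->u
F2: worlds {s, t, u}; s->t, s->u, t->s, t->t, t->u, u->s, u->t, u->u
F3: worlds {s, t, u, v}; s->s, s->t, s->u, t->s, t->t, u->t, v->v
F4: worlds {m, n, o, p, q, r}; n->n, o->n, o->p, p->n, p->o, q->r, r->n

This is the axiom for the Euclidean property; its first-order frame correspondent is forall x forall y forall z (Rxy & Rxz -> Ryz).
F1: holds.
F2: fails — Rts and Rts but not Rss.
F3: fails — Rsu and Rsu but not Ruu.
F4: fails — Ron and Rop but not Rnp.
Valid on: F1.

F1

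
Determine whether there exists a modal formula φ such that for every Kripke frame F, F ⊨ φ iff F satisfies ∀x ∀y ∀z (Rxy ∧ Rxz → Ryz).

Yes: it is the Euclidean property, defined by the 5 schema ◇q → □◇q.

Yes, by ◇q → □◇q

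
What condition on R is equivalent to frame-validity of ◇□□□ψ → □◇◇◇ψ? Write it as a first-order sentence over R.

∀x ∀y ∀z ((xRy ∧ xRz) → ∃w (yR³w ∧ zR³w))

This is a Sahlqvist (Geach-type) schema ◇^1□^3ψ → □^1◇^3ψ.
Minimal-valuation argument: fix x; take any y with xR^1y and any z with xR^1z. Set V(ψ) to the set of worlds R-reachable from y in exactly 3 steps. Then □^3ψ holds at y, so the antecedent holds at x; validity forces ◇^3ψ at z, giving a w with zR^3w and yR^3w.
First-order correspondent: ∀x ∀y ∀z ((xRy ∧ xRz) → ∃w (yR³w ∧ zR³w)).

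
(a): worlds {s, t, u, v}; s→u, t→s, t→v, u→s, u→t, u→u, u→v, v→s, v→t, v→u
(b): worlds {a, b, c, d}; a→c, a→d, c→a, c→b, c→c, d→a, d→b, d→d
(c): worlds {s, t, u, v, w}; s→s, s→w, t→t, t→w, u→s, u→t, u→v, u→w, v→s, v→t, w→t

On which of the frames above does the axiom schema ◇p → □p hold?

Frame correspondent (Sahlqvist): ∀x ∀y ∀z (Rxy ∧ Rxz → y = z) — i.e. partial functionality.
(a): fails — t sees both s and v.
(b): fails — a sees both c and d.
(c): fails — s sees both s and w.
Valid on no frame.

none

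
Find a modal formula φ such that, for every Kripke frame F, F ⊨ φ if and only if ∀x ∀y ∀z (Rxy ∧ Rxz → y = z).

This is partial functionality; the standard corresponding axiom is CD: ◇s → □s.
Suppose ◇s→□s is valid. Take Rxy, Rxz and set V(s)={y}. Then ◇s at x, so □s at x, so s at z, i.e. z=y.

◇s → □s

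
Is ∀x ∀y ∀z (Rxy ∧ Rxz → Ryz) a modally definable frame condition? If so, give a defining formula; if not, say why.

Yes, by ◇p → □◇p

The condition is the Euclidean property. A defining modal formula is ◇p → □◇p.
Suppose ◇p→□◇p is valid. Take Rxy, Rxz and set V(p)={y}. Then ◇p at x, so □◇p at x, so ◇p at z, so some w with Rzw has p; w=y, i.e. Rzy. By symmetry of the argument, Ryz.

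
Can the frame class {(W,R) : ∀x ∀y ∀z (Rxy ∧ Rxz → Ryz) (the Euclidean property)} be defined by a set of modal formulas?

Yes: it is the Euclidean property, defined by the 5 schema ◇q → □◇q.
Suppose ◇q→□◇q is valid. Take Rxy, Rxz and set V(q)={y}. Then ◇q at x, so □◇q at x, so ◇q at z, so some w with Rzw has q; w=y, i.e. Rzy. By symmetry of the argument, Ryz.

Definable; ◇q → □◇q defines it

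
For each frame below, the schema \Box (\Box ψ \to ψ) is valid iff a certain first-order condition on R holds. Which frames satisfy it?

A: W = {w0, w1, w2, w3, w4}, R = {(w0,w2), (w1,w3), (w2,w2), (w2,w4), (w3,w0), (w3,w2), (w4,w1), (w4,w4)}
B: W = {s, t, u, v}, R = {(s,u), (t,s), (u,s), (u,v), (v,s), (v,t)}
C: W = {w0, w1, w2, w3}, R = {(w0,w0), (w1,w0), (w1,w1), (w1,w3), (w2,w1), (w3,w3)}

C

Frame correspondent (Sahlqvist): \forall x \forall y (Rxy \to Ryy) — i.e. shift-reflexivity.
A: fails — Rw3w0 but not Rw0w0.
B: fails — Ruv but not Rvv.
C: ✓.
Valid on: C.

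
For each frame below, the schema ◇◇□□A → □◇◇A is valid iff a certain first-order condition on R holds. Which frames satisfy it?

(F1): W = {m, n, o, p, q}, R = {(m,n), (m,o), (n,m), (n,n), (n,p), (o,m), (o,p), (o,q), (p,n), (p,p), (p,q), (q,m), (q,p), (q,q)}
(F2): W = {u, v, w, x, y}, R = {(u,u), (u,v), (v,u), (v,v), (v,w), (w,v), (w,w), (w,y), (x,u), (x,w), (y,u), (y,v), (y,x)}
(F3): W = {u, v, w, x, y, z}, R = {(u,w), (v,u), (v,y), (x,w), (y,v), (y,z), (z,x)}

The schema corresponds to a generalized confluence (Geach) condition: ∀x ∀y ∀z ((xR²y ∧ xRz) → ∃w (yR²w ∧ zR²w)).
(F1): satisfies the condition.
(F2): satisfies the condition.
(F3): fails — vR²v, vRu but no t with vR²t and uR²t.

(F1), (F2)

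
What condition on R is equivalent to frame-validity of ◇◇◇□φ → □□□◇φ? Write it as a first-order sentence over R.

This is a Sahlqvist (Geach-type) schema ◇^3□^1φ → □^3◇^1φ.
Minimal-valuation argument: fix x; take any y with xR^3y and any z with xR^3z. Set V(φ) to the set of worlds R-reachable from y in exactly 1 step. Then □^1φ holds at y, so the antecedent holds at x; validity forces ◇^1φ at z, giving a w with zR^1w and yR^1w.
First-order correspondent: ∀x ∀y ∀z ((xR³y ∧ xR³z) → ∃w (yRw ∧ zRw)).

∀x ∀y ∀z ((xR³y ∧ xR³z) → ∃w (yRw ∧ zRw))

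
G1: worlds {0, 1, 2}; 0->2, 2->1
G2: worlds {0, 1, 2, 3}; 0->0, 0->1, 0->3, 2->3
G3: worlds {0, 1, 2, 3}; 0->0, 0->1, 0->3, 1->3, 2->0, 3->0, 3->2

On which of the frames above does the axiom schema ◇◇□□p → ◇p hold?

G3

This is the axiom for a generalized confluence (Geach) condition; its first-order frame correspondent is ∀x ∀y (xR²y → ∃w (yR²w ∧ xRw)).
G1: fails — 0R²1 but no w with 1R²w and 0Rw.
G2: fails — 0R²1 but no w with 1R²w and 0Rw.
G3: ✓.
Valid on: G3.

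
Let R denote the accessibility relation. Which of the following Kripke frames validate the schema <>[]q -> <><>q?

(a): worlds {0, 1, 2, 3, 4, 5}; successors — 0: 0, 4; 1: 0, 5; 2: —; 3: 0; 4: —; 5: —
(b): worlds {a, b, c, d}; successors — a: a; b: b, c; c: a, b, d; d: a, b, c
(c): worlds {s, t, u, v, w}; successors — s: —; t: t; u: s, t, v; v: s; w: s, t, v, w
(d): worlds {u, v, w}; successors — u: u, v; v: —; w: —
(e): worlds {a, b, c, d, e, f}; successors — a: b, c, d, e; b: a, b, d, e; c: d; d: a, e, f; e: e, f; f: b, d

The schema corresponds to a generalized confluence (Geach) condition: forall x forall y (xRy -> exists w (yRw & x R^2 w)).
(a): fails — 0R4 but no w with 4Rw and 0R²w.
(b): satisfies the condition.
(c): fails — uRs but no w* with sRw* and uR²w*.
(d): fails — uRv but no t with vRt and uR²t.
(e): satisfies the condition.
Valid on: (b), (e).

(b), (e)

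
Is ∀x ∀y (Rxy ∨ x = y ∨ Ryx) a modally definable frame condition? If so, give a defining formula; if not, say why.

Not definable by any modal formula

Modal frame validity is preserved under disjoint unions.
Take 4 disjoint single-world reflexive frames: each is trivially connected, but their disjoint union has 4 worlds with no edge between distinct components, so it is not connected.
So no modal formula (or set of formulas) defines exactly the connected frames.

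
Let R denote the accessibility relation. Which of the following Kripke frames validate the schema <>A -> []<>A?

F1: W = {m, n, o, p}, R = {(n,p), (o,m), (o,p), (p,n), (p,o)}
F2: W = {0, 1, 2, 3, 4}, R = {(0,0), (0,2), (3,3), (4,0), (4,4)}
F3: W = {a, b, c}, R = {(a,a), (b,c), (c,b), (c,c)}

none

The schema corresponds to the Euclidean property: forall x forall y forall z (Rxy & Rxz -> Ryz).
F1: fails — Rnp and Rnp but not Rpp.
F2: fails — R02 and R00 but not R20.
F3: fails — Rcb and Rcb but not Rbb.
Valid on no frame.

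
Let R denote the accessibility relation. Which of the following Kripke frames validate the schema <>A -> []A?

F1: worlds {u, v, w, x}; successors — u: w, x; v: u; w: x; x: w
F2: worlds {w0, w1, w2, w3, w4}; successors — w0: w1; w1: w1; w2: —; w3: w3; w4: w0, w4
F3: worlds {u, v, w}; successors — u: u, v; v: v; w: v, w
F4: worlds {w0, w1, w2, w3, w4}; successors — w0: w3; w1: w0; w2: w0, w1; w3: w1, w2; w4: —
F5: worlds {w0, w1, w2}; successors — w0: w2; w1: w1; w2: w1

Frame correspondent (Sahlqvist): forall x forall y forall z (Rxy & Rxz -> y = z) — i.e. partial functionality.
F1: fails — u sees both w and x.
F2: fails — w4 sees both w0 and w4.
F3: fails — u sees both u and v.
F4: fails — w2 sees both w0 and w1.
F5: satisfies the condition.

F5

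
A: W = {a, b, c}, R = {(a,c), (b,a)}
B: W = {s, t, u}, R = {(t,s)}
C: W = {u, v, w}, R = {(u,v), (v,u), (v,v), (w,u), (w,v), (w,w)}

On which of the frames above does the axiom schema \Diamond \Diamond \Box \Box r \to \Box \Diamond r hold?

B, C

Frame correspondent (Sahlqvist): \forall x \forall y \forall z ((x R^2 y \wedge xRz) \to \exists w (y R^2 w \wedge zRw)) — i.e. a generalized confluence (Geach) condition.
A: fails — bR²c, bRa but no w with cR²w and aRw.
B: ✓.
C: ✓.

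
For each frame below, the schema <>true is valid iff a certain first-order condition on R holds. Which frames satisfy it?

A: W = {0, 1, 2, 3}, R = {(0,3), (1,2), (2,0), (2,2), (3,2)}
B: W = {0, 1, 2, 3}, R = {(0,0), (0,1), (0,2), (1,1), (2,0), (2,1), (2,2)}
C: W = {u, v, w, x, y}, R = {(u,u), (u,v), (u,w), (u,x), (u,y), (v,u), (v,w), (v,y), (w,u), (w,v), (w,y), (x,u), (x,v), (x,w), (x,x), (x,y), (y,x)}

A, C

The schema corresponds to seriality: forall x exists y Rxy.
A: satisfies the condition.
B: fails — world 3 has no successor.
C: satisfies the condition.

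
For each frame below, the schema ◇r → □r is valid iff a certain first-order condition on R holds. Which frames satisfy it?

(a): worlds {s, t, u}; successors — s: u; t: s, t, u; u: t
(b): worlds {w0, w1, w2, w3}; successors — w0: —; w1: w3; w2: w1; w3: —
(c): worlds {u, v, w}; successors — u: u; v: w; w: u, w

Frame correspondent (Sahlqvist): ∀x ∀y ∀z (Rxy ∧ Rxz → y = z) — i.e. partial functionality.
(a): fails — t sees both s and t.
(b): condition met.
(c): fails — w sees both u and w.

(b)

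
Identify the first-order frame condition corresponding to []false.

emptiness of R: forall x forall y ~Rxy

□⊥ is valid iff no world has any successor (otherwise □⊥ fails at any world with one).
Conversely, on a frame with emptiness of R the schema holds at every world under every valuation.
Frame condition: forall x forall y ~Rxy.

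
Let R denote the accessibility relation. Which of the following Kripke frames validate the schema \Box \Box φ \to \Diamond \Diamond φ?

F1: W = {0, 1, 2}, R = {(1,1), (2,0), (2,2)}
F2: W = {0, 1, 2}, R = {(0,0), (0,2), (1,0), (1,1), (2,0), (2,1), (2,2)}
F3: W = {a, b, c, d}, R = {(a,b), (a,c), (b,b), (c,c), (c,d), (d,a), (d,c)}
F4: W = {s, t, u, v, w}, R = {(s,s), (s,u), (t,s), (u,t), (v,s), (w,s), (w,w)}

F2, F3, F4

The schema corresponds to a generalized confluence (Geach) condition: \forall x \exists w (x R^2 w \wedge x R^2 w).
F1: fails — at 0 but no w with 0R²w and 0R²w.
F2: condition met.
F3: condition met.
F4: condition met.
Valid on: F2, F3, F4.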